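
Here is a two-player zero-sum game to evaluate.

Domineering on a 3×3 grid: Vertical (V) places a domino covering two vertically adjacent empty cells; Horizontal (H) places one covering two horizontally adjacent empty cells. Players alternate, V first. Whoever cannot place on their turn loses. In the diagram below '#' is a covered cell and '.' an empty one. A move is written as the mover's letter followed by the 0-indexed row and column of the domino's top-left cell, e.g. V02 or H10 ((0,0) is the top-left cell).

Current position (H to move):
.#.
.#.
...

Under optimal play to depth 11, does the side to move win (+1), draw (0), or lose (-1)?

ply 1, H at .#./.#./... | H20=-1→.#./.#./##.*; H21=-1→.#./.#./.##
ply 2, V at .#./.#./##. | V00=+1→##./##./##.*; V02=+1→.##/.##/##.; V12=+1→.#./.##/###
ply 3: ##./##./##. is terminal -1 (H); from .#./.#./... depth 11

value(.#./.#./..., H) = -1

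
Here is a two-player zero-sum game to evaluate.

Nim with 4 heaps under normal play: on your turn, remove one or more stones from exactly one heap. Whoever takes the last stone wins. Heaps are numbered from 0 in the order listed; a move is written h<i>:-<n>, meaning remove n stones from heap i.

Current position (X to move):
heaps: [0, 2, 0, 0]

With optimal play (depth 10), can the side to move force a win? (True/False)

[(0,2,0,0)] X move#1: h1:-1:-1/(0,1,0,0), h1:-2:+1/(0,0,0,0)*
[(0,0,0,0)] end (terminal -1, O#2); searched (0,2,0,0) to 10

X winning at [(0,2,0,0)]: True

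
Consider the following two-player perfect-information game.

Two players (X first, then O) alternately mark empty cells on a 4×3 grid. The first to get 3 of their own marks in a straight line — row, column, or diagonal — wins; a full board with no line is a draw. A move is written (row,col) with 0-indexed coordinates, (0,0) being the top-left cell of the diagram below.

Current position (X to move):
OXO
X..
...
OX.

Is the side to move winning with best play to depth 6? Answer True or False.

X winning at [OXO/X../.../OX.]: True

p1 X@[OXO/X../.../OX.]: (1,1)[OXO/XX./.../OX.]+1* (1,2)[OXO/X.X/.../OX.]-1 (2,0)[OXO/X../X../OX.]-1 (2,1)[OXO/X../.X./OX.]+1 (2,2)[OXO/X../..X/OX.]+0 (3,2)[OXO/X../.../OXX]+1
p2 O@[OXO/XX./.../OX.]: (1,2)[OXO/XXO/.../OX.]-1* (2,0)[OXO/XX./O../OX.]-1 (2,1)[OXO/XX./.O./OX.]-1 (2,2)[OXO/XX./..O/OX.]-1 (3,2)[OXO/XX./.../OXO]-1
p3 X@[OXO/XXO/.../OX.]: (2,0)[OXO/XXO/X../OX.]-1 (2,1)[OXO/XXO/.X./OX.]+1* (2,2)[OXO/XXO/..X/OX.]-1 (3,2)[OXO/XXO/.../OXX]-1
p4 O@[OXO/XXO/.X./OX.] terminal -1; root [OXO/X../.../OX.] d6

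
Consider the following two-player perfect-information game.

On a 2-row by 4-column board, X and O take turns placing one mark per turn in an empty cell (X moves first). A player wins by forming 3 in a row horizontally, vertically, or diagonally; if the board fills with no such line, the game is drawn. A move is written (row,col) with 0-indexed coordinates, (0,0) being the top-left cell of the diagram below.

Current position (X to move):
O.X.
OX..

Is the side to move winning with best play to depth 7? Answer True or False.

[O.X./OX..] X move#1: (0,1):+0/OXX./OX..*, (0,3):+0/O.XX/OX.., (1,2):+0/O.X./OXX., (1,3):+0/O.X./OX.X
[OXX./OX..] O move#2: (0,3):+0/OXXO/OX..*, (1,2):-1/OXX./OXO., (1,3):-1/OXX./OX.O
[OXXO/OX..] X move#3: (1,2):+0/OXXO/OXX.*, (1,3):+0/OXXO/OX.X
[OXXO/OXX.] O move#4: (1,3):+0/OXXO/OXXO*
[OXXO/OXXO] end (terminal +0, X#5); searched O.X./OX.. to 7

X winning at [O.X./OX..]: False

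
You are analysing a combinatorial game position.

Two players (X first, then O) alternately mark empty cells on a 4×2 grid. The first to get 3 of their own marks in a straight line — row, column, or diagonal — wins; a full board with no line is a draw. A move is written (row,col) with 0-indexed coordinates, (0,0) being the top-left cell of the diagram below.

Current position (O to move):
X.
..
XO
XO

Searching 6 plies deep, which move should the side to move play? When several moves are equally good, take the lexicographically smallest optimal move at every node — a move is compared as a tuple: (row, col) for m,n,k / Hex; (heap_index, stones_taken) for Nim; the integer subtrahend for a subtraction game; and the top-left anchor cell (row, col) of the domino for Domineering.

ply 1, O at X./../XO/XO | (0,1)=-1→XO/../XO/XO; (1,0)=+0→X./O./XO/XO; (1,1)=+1→X./.O/XO/XO*
ply 2: X./.O/XO/XO is terminal -1 (X); from X./../XO/XO depth 6

O's best at [X./../XO/XO]: (1,1)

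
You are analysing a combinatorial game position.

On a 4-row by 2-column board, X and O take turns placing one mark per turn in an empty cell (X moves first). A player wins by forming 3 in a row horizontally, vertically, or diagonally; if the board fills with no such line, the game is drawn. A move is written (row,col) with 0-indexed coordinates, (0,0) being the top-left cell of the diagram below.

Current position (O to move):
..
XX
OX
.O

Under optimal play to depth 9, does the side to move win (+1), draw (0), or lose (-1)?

value(../XX/OX/.O, O) = 0

ply 1, O at ../XX/OX/.O | (0,0)=-1→O./XX/OX/.O; (0,1)=+0→.O/XX/OX/.O*; (3,0)=-1→../XX/OX/OO
ply 2, X at .O/XX/OX/.O | (0,0)=+0→XO/XX/OX/.O*; (3,0)=+0→.O/XX/OX/XO
ply 3, O at XO/XX/OX/.O | (3,0)=+0→XO/XX/OX/OO*
ply 4: XO/XX/OX/OO is terminal +0 (X); from ../XX/OX/.O depth 9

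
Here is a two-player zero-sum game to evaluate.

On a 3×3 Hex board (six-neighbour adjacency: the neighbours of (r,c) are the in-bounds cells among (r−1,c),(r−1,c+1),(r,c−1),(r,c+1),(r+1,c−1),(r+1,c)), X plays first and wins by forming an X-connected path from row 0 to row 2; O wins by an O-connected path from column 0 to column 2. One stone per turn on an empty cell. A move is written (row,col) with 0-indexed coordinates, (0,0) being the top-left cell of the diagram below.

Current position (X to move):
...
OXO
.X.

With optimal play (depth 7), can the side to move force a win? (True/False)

X winning at [.../OXO/.X.]: True

ply 1, X at .../OXO/.X. | (0,0)=+1→X../OXO/.X.*; (0,1)=+1→.X./OXO/.X.; (0,2)=+1→..X/OXO/.X.; (2,0)=+1→.../OXO/XX.; (2,2)=+1→.../OXO/.XX
ply 2, O at X../OXO/.X. | (0,1)=-1→XO./OXO/.X.*; (0,2)=-1→X.O/OXO/.X.; (2,0)=-1→X../OXO/OX.; (2,2)=-1→X../OXO/.XO
ply 3, X at XO./OXO/.X. | (0,2)=+1→XOX/OXO/.X.*; (2,0)=-1→XO./OXO/XX.; (2,2)=-1→XO./OXO/.XX
ply 4: XOX/OXO/.X. is terminal -1 (O); from .../OXO/.X. depth 7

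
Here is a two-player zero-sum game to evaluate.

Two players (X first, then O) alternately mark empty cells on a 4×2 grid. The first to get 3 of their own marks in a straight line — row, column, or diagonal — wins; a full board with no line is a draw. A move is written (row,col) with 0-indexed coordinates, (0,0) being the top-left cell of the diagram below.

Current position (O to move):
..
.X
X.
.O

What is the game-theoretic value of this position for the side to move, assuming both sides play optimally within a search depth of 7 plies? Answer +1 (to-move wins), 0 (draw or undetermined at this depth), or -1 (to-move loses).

value(../.X/X./.O, O) = 0

[../.X/X./.O] O move#1: (0,0):+0/O./.X/X./.O*, (0,1):-1/.O/.X/X./.O, (1,0):+0/../OX/X./.O, (2,1):-1/../.X/XO/.O, (3,0):+0/../.X/X./OO
[O./.X/X./.O] X move#2: (0,1):+0/OX/.X/X./.O*, (1,0):+0/O./XX/X./.O, (2,1):+0/O./.X/XX/.O, (3,0):+0/O./.X/X./XO
[OX/.X/X./.O] O move#3: (1,0):-1/OX/OX/X./.O, (2,1):+0/OX/.X/XO/.O*, (3,0):-1/OX/.X/X./OO
[OX/.X/XO/.O] X move#4: (1,0):+0/OX/XX/XO/.O*, (3,0):+0/OX/.X/XO/XO
[OX/XX/XO/.O] O move#5: (3,0):+0/OX/XX/XO/OO*
[OX/XX/XO/OO] end (terminal +0, X#6); searched ../.X/X./.O to 7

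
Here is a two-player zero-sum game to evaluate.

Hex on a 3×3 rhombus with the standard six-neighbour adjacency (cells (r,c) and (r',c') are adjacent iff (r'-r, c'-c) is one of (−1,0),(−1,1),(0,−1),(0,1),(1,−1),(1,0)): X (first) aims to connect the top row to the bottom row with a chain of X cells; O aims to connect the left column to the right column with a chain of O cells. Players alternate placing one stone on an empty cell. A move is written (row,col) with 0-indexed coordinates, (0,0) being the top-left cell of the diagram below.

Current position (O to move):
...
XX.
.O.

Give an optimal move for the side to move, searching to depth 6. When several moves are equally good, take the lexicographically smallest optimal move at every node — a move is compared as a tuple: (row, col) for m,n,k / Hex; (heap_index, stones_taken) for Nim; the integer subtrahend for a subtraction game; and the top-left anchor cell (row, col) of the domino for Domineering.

O's best at [.../XX./.O.]: (2,0)

ply 1, O at .../XX./.O. | (0,0)=-1→O../XX./.O.; (0,1)=-1→.O./XX./.O.; (0,2)=-1→..O/XX./.O.; (1,2)=-1→.../XXO/.O.; (2,0)=+1→.../XX./OO.*; (2,2)=-1→.../XX./.OO
ply 2, X at .../XX./OO. | (0,0)=-1→X../XX./OO.*; (0,1)=-1→.X./XX./OO.; (0,2)=-1→..X/XX./OO.; (1,2)=-1→.../XXX/OO.; (2,2)=-1→.../XX./OOX
ply 3, O at X../XX./OO. | (0,1)=+1→XO./XX./OO.*; (0,2)=+1→X.O/XX./OO.; (1,2)=+1→X../XXO/OO.; (2,2)=+1→X../XX./OOO
ply 4, X at XO./XX./OO. | (0,2)=-1→XOX/XX./OO.*; (1,2)=-1→XO./XXX/OO.; (2,2)=-1→XO./XX./OOX
ply 5, O at XOX/XX./OO. | (1,2)=+1→XOX/XXO/OO.*; (2,2)=+1→XOX/XX./OOO
ply 6: XOX/XXO/OO. is terminal -1 (X); from .../XX./.O. depth 6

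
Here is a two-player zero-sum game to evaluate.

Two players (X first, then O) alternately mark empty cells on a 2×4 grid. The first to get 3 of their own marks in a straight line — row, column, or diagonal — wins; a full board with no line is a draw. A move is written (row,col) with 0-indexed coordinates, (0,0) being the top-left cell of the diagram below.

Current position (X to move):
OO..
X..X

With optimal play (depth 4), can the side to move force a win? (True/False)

X winning at [OO../X..X]: False

p1 X@[OO../X..X]: (0,2)[OOX./X..X]+0* (0,3)[OO.X/X..X]-1 (1,1)[OO../XX.X]-1 (1,2)[OO../X.XX]-1
p2 O@[OOX./X..X]: (0,3)[OOXO/X..X]+0* (1,1)[OOX./XO.X]+0 (1,2)[OOX./X.OX]+0
p3 X@[OOXO/X..X]: (1,1)[OOXO/XX.X]+0* (1,2)[OOXO/X.XX]+0
p4 O@[OOXO/XX.X]: (1,2)[OOXO/XXOX]+0*
p5 X@[OOXO/XXOX] terminal +0; root [OO../X..X] d4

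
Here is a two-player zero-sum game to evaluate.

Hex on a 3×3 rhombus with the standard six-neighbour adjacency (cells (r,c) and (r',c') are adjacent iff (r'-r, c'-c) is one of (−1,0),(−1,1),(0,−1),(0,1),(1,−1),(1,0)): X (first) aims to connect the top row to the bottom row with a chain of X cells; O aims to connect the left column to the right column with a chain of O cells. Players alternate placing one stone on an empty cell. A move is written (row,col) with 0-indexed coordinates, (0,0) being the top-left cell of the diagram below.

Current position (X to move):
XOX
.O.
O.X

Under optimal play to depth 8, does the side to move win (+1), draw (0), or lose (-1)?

[XOX/.O./O.X] X move#1: (1,0):-1/XOX/XO./O.X, (1,2):+1/XOX/.OX/O.X*, (2,1):-1/XOX/.O./OXX
[XOX/.OX/O.X] end (terminal -1, O#2); searched XOX/.O./O.X to 8

value(XOX/.O./O.X, X) = +1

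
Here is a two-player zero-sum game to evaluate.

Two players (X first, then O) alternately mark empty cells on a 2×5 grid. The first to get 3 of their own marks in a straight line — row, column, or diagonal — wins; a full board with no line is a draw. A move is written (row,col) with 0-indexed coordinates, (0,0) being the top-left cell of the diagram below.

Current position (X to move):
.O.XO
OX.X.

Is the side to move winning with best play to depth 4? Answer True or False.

X winning at [.O.XO/OX.X.]: True

ply 1, X at .O.XO/OX.X. | (0,0)=+0→XO.XO/OX.X.; (0,2)=+0→.OXXO/OX.X.; (1,2)=+1→.O.XO/OXXX.*; (1,4)=+0→.O.XO/OX.XX
ply 2: .O.XO/OXXX. is terminal -1 (O); from .O.XO/OX.X. depth 4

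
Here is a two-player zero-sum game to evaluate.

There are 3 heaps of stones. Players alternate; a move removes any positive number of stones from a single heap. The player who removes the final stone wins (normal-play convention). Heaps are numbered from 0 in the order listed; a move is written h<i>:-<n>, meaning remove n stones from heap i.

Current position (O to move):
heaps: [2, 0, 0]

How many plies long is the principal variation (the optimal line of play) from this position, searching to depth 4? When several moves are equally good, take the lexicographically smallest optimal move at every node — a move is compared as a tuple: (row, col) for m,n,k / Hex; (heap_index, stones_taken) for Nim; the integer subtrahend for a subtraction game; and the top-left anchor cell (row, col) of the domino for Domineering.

p1 O@[(2,0,0)]: h0:-1[(1,0,0)]-1 h0:-2[(0,0,0)]+1*
p2 X@[(0,0,0)] terminal -1; root [(2,0,0)] d4

PV length from [(2,0,0)]: 1 ply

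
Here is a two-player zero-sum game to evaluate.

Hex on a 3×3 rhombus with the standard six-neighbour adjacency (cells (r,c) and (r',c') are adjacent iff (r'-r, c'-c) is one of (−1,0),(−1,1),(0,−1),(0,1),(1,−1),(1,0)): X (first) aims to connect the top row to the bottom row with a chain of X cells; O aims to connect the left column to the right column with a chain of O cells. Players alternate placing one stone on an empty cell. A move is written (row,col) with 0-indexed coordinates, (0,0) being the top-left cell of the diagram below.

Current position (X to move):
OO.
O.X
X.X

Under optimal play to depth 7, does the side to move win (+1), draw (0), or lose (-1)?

p1 X@[OO./O.X/X.X]: (0,2)[OOX/O.X/X.X]+1* (1,1)[OO./OXX/X.X]-1 (2,1)[OO./O.X/XXX]-1
p2 O@[OOX/O.X/X.X] terminal -1; root [OO./O.X/X.X] d7

value(OO./O.X/X.X, X) = +1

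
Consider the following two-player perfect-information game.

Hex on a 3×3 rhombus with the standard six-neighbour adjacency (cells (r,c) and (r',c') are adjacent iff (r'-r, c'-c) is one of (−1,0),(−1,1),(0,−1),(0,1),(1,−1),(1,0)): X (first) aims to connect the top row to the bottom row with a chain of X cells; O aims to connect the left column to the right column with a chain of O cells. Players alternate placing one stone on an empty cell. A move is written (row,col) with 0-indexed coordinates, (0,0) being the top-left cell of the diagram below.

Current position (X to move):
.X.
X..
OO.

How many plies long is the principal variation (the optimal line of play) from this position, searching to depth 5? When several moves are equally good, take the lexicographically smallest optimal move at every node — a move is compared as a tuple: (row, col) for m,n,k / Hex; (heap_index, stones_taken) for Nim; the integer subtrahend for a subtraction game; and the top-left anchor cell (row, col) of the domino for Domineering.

PV length from [.X./X../OO.]: 4 plies

ply 1, X at .X./X../OO. | (0,0)=-1→XX./X../OO.*; (0,2)=-1→.XX/X../OO.; (1,1)=-1→.X./XX./OO.; (1,2)=-1→.X./X.X/OO.; (2,2)=-1→.X./X../OOX
ply 2, O at XX./X../OO. | (0,2)=+1→XXO/X../OO.*; (1,1)=+1→XX./XO./OO.; (1,2)=+1→XX./X.O/OO.; (2,2)=+1→XX./X../OOO
ply 3, X at XXO/X../OO. | (1,1)=-1→XXO/XX./OO.*; (1,2)=-1→XXO/X.X/OO.; (2,2)=-1→XXO/X../OOX
ply 4, O at XXO/XX./OO. | (1,2)=+1→XXO/XXO/OO.*; (2,2)=+1→XXO/XX./OOO
ply 5: XXO/XXO/OO. is terminal -1 (X); from .X./X../OO. depth 5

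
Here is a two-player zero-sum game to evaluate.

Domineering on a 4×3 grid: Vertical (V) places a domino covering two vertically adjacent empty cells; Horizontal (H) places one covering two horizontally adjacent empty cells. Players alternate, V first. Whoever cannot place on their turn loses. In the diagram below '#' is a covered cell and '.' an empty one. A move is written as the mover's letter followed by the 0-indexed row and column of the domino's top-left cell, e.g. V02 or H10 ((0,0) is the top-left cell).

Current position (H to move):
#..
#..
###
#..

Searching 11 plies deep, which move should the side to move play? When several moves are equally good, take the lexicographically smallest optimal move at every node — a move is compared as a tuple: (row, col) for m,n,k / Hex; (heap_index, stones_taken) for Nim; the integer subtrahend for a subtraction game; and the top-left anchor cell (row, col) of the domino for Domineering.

ply 1, H at #../#../###/#.. | H01=+1→###/#../###/#..*; H11=+1→#../###/###/#..; H31=-1→#../#../###/###
ply 2: ###/#../###/#.. is terminal -1 (V); from #../#../###/#.. depth 11

H's best at [#../#../###/#..]: H01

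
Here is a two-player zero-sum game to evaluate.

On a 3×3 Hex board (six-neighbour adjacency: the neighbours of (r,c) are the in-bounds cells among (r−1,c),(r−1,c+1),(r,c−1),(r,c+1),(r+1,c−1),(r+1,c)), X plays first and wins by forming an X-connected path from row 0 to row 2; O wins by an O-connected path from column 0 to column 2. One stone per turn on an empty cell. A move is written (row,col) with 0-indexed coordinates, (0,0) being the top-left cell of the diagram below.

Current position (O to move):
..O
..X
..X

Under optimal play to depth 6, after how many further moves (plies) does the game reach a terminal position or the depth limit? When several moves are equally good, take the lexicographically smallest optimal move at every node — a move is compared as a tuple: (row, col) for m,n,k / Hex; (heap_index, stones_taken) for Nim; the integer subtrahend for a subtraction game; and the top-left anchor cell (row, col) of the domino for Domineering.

PV length from [..O/..X/..X]: 5 plies

p1 O@[..O/..X/..X]: (0,0)[O.O/..X/..X]+1* (0,1)[.OO/..X/..X]+1 (1,0)[..O/O.X/..X]+1 (1,1)[..O/.OX/..X]+1 (2,0)[..O/..X/O.X]+1 (2,1)[..O/..X/.OX]-1
p2 X@[O.O/..X/..X]: (0,1)[OXO/..X/..X]-1* (1,0)[O.O/X.X/..X]-1 (1,1)[O.O/.XX/..X]-1 (2,0)[O.O/..X/X.X]-1 (2,1)[O.O/..X/.XX]-1
p3 O@[OXO/..X/..X]: (1,0)[OXO/O.X/..X]-1 (1,1)[OXO/.OX/..X]+1* (2,0)[OXO/..X/O.X]-1 (2,1)[OXO/..X/.OX]-1
p4 X@[OXO/.OX/..X]: (1,0)[OXO/XOX/..X]-1* (2,0)[OXO/.OX/X.X]-1 (2,1)[OXO/.OX/.XX]-1
p5 O@[OXO/XOX/..X]: (2,0)[OXO/XOX/O.X]+1* (2,1)[OXO/XOX/.OX]-1
p6 X@[OXO/XOX/O.X] terminal -1; root [..O/..X/..X] d6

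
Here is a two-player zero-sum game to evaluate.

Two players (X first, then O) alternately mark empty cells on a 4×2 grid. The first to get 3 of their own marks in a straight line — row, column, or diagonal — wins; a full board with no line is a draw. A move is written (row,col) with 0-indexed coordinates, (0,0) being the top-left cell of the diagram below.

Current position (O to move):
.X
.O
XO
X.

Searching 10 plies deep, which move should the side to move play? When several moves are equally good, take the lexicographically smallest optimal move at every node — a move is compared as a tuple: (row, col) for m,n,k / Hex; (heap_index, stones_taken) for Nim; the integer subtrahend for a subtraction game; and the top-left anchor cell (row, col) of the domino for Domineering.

p1 O@[.X/.O/XO/X.]: (0,0)[OX/.O/XO/X.]-1 (1,0)[.X/OO/XO/X.]+0 (3,1)[.X/.O/XO/XO]+1*
p2 X@[.X/.O/XO/XO] terminal -1; root [.X/.O/XO/X.] d10

O's best at [.X/.O/XO/X.]: (3,1)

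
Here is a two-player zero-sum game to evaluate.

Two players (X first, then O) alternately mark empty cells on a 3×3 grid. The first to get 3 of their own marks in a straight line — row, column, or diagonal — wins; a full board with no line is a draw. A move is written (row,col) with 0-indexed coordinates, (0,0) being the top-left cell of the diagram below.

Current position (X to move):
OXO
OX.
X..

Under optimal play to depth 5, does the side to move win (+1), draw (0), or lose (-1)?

value(OXO/OX./X.., X) = +1

ply 1, X at OXO/OX./X.. | (1,2)=+0→OXO/OXX/X..; (2,1)=+1→OXO/OX./XX.*; (2,2)=+0→OXO/OX./X.X
ply 2: OXO/OX./XX. is terminal -1 (O); from OXO/OX./X.. depth 5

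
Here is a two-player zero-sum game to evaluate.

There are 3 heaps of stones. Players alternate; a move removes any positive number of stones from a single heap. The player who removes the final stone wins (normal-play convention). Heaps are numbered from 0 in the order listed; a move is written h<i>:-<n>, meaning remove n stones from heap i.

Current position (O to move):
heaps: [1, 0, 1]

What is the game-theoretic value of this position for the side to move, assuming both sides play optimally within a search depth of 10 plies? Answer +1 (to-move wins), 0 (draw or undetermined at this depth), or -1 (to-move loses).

p1 O@[(1,0,1)]: h0:-1[(0,0,1)]-1* h2:-1[(1,0,0)]-1
p2 X@[(0,0,1)]: h2:-1[(0,0,0)]+1*
p3 O@[(0,0,0)] terminal -1; root [(1,0,1)] d10

value((1,0,1), O) = -1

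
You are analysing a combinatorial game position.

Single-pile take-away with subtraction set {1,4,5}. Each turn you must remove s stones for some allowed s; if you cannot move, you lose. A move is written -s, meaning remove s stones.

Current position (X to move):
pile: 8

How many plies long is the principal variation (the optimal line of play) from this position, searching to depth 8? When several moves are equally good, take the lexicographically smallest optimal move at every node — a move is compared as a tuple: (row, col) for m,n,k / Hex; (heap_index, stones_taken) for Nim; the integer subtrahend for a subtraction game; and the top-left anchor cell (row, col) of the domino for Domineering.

ply 1, X at 8 | -1=-1→7*; -4=-1→4; -5=-1→3
ply 2, O at 7 | -1=-1→6; -4=-1→3; -5=+1→2*
ply 3, X at 2 | -1=-1→1*
ply 4, O at 1 | -1=+1→0*
ply 5: 0 is terminal -1 (X); from 8 depth 8

PV length from [8]: 4 plies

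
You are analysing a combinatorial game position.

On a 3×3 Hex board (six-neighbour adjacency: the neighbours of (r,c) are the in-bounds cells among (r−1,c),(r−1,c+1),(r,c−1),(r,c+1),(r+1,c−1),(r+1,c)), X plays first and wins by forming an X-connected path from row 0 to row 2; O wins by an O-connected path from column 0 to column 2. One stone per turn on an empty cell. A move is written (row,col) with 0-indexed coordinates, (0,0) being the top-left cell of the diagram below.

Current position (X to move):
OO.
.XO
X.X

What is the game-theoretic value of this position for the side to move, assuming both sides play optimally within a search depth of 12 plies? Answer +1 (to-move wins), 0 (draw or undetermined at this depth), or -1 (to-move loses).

value(OO./.XO/X.X, X) = +1

p1 X@[OO./.XO/X.X]: (0,2)[OOX/.XO/X.X]+1* (1,0)[OO./XXO/X.X]-1 (2,1)[OO./.XO/XXX]-1
p2 O@[OOX/.XO/X.X] terminal -1; root [OO./.XO/X.X] d12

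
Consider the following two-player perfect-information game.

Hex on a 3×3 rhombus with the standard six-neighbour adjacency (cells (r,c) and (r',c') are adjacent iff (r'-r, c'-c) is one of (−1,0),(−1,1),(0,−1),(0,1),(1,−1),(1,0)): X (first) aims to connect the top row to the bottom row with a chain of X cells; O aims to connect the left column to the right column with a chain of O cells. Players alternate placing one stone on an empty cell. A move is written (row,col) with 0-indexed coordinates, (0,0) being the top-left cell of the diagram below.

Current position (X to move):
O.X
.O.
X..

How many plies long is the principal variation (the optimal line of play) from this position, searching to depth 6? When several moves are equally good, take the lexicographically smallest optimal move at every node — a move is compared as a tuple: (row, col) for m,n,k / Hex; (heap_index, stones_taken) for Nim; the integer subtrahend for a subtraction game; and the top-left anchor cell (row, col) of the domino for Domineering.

PV length from [O.X/.O./X..]: 5 plies

p1 X@[O.X/.O./X..]: (0,1)[OXX/.O./X..]+1* (1,0)[O.X/XO./X..]+1 (1,2)[O.X/.OX/X..]+1 (2,1)[O.X/.O./XX.]-1 (2,2)[O.X/.O./X.X]-1
p2 O@[OXX/.O./X..]: (1,0)[OXX/OO./X..]-1* (1,2)[OXX/.OO/X..]-1 (2,1)[OXX/.O./XO.]-1 (2,2)[OXX/.O./X.O]-1
p3 X@[OXX/OO./X..]: (1,2)[OXX/OOX/X..]+1* (2,1)[OXX/OO./XX.]-1 (2,2)[OXX/OO./X.X]-1
p4 O@[OXX/OOX/X..]: (2,1)[OXX/OOX/XO.]-1* (2,2)[OXX/OOX/X.O]-1
p5 X@[OXX/OOX/XO.]: (2,2)[OXX/OOX/XOX]+1*
p6 O@[OXX/OOX/XOX] terminal -1; root [O.X/.O./X..] d6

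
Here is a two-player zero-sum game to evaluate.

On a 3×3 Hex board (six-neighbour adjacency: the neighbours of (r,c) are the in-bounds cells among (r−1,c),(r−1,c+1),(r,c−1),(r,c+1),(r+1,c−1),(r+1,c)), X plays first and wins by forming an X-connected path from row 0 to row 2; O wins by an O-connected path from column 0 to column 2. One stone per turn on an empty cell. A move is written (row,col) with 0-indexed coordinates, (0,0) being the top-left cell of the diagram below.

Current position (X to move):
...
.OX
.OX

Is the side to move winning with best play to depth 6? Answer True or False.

ply 1, X at .../.OX/.OX | (0,0)=-1→X../.OX/.OX; (0,1)=-1→.X./.OX/.OX; (0,2)=+1→..X/.OX/.OX*; (1,0)=+1→.../XOX/.OX; (2,0)=+1→.../.OX/XOX
ply 2: ..X/.OX/.OX is terminal -1 (O); from .../.OX/.OX depth 6

X winning at [.../.OX/.OX]: True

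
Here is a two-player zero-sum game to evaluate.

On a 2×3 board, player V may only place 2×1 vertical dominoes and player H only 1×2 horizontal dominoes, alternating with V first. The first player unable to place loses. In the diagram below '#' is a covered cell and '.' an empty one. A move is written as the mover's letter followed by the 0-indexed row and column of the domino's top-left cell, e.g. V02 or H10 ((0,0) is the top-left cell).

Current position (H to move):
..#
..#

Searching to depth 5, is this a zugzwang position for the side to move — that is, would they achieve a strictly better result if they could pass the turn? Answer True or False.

zugzwang(..#/..#, H) = False

p1 H@[..#/..#]: H00[###/..#]+1* H10[..#/###]+1
p2 V@[###/..#] terminal -1; root [..#/..#] d5
if H skipped the turn, V would face:
~ p1 V@[..#/..#]: V00[#.#/#.#]+1* V01[.##/.##]+1
~ p2 H@[#.#/#.#] terminal -1; root [..#/..#] d5
compare (H): move=+1 vs pass=-1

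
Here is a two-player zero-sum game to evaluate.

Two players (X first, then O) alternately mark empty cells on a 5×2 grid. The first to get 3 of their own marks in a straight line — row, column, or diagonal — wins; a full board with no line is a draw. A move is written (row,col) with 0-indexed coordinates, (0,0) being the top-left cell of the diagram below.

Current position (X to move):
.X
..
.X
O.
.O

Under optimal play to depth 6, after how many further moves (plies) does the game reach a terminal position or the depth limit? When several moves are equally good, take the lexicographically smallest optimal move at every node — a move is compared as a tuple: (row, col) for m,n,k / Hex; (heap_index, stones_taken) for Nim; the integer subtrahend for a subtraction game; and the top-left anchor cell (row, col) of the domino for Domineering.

PV length from [.X/../.X/O./.O]: 1 ply

[.X/../.X/O./.O] X move#1: (0,0):+0/XX/../.X/O./.O, (1,0):+0/.X/X./.X/O./.O, (1,1):+1/.X/.X/.X/O./.O*, (2,0):+0/.X/../XX/O./.O, (3,1):+0/.X/../.X/OX/.O, (4,0):+0/.X/../.X/O./XO
[.X/.X/.X/O./.O] end (terminal -1, O#2); searched .X/../.X/O./.O to 6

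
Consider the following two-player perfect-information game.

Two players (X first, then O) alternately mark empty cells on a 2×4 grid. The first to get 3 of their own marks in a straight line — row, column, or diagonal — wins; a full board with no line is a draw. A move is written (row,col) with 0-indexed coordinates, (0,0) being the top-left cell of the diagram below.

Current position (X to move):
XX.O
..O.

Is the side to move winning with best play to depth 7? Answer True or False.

p1 X@[XX.O/..O.]: (0,2)[XXXO/..O.]+1* (1,0)[XX.O/X.O.]+0 (1,1)[XX.O/.XO.]+0 (1,3)[XX.O/..OX]+0
p2 O@[XXXO/..O.] terminal -1; root [XX.O/..O.] d7

X winning at [XX.O/..O.]: True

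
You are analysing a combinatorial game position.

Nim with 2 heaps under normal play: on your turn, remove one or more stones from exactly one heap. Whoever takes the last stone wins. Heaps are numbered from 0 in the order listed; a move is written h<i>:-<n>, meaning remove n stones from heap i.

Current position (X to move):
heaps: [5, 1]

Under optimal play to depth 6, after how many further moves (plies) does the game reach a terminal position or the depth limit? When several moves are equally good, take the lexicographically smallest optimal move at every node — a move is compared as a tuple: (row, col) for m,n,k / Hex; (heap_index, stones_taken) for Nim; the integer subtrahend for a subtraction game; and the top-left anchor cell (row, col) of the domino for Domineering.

PV length from [(5,1)]: 3 plies

ply 1, X at (5,1) | h0:-1=-1→(4,1); h0:-2=-1→(3,1); h0:-3=-1→(2,1); h0:-4=+1→(1,1)*; h0:-5=-1→(0,1); h1:-1=-1→(5,0)
ply 2, O at (1,1) | h0:-1=-1→(0,1)*; h1:-1=-1→(1,0)
ply 3, X at (0,1) | h1:-1=+1→(0,0)*
ply 4: (0,0) is terminal -1 (O); from (5,1) depth 6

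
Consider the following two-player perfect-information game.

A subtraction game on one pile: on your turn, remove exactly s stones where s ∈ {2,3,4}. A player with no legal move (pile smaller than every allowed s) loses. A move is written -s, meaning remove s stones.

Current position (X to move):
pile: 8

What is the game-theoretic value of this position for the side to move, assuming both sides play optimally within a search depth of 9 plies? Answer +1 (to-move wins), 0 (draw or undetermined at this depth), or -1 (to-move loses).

value(8, X) = +1

ply 1, X at 8 | -2=+1→6*; -3=-1→5; -4=-1→4
ply 2, O at 6 | -2=-1→4*; -3=-1→3; -4=-1→2
ply 3, X at 4 | -2=-1→2; -3=+1→1*; -4=+1→0
ply 4: 1 is terminal -1 (O); from 8 depth 9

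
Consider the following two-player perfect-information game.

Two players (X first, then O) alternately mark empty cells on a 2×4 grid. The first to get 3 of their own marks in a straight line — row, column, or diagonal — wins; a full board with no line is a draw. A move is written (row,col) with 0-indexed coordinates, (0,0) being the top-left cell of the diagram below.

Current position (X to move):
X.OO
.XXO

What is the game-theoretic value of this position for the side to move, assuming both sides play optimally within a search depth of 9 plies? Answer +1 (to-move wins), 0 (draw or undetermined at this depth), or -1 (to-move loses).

value(X.OO/.XXO, X) = +1

ply 1, X at X.OO/.XXO | (0,1)=+0→XXOO/.XXO; (1,0)=+1→X.OO/XXXO*
ply 2: X.OO/XXXO is terminal -1 (O); from X.OO/.XXO depth 9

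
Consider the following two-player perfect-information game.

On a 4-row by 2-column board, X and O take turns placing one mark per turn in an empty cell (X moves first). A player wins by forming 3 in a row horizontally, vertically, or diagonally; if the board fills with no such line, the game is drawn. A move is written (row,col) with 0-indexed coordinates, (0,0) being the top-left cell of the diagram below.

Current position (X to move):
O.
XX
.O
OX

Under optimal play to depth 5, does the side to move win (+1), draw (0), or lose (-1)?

ply 1, X at O./XX/.O/OX | (0,1)=+0→OX/XX/.O/OX*; (2,0)=+0→O./XX/XO/OX
ply 2, O at OX/XX/.O/OX | (2,0)=+0→OX/XX/OO/OX*
ply 3: OX/XX/OO/OX is terminal +0 (X); from O./XX/.O/OX depth 5

value(O./XX/.O/OX, X) = 0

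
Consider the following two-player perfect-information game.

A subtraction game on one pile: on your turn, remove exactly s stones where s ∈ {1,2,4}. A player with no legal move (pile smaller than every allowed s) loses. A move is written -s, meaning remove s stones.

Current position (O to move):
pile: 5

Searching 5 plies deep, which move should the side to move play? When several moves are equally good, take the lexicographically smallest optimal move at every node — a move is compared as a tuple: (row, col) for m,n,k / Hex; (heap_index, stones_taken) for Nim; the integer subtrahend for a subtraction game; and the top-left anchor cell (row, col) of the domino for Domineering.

ply 1, O at 5 | -1=-1→4; -2=+1→3*; -4=-1→1
ply 2, X at 3 | -1=-1→2*; -2=-1→1
ply 3, O at 2 | -1=-1→1; -2=+1→0*
ply 4: 0 is terminal -1 (X); from 5 depth 5

O's best at [5]: -2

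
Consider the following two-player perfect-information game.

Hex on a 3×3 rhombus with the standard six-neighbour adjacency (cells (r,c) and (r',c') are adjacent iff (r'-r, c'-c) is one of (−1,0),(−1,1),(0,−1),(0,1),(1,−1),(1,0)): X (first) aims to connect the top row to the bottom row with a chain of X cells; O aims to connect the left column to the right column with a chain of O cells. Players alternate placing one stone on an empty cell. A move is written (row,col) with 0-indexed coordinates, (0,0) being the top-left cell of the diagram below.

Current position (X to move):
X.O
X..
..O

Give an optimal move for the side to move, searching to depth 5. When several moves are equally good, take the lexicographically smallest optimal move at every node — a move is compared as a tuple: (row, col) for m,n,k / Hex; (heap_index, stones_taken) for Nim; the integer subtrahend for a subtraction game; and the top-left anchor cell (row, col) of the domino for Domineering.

p1 X@[X.O/X../..O]: (0,1)[XXO/X../..O]-1 (1,1)[X.O/XX./..O]+1* (1,2)[X.O/X.X/..O]-1 (2,0)[X.O/X../X.O]+1 (2,1)[X.O/X../.XO]+1
p2 O@[X.O/XX./..O]: (0,1)[XOO/XX./..O]-1* (1,2)[X.O/XXO/..O]-1 (2,0)[X.O/XX./O.O]-1 (2,1)[X.O/XX./.OO]-1
p3 X@[XOO/XX./..O]: (1,2)[XOO/XXX/..O]+1* (2,0)[XOO/XX./X.O]+1 (2,1)[XOO/XX./.XO]+1
p4 O@[XOO/XXX/..O]: (2,0)[XOO/XXX/O.O]-1* (2,1)[XOO/XXX/.OO]-1
p5 X@[XOO/XXX/O.O]: (2,1)[XOO/XXX/OXO]+1*
p6 O@[XOO/XXX/OXO] terminal -1; root [X.O/X../..O] d5

X's best at [X.O/X../..O]: (1,1)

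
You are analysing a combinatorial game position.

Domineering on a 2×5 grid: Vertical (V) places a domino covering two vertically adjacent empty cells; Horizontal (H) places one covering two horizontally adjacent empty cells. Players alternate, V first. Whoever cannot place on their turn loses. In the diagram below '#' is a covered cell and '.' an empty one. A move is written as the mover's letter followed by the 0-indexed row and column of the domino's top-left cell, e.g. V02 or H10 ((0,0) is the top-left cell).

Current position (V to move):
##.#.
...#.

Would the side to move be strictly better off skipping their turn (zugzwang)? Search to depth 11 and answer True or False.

[##.#./...#.] V move#1: V02:+1/####./..##.*, V04:-1/##.##/...##
[####./..##.] H move#2: H10:-1/####./####.*
[####./####.] V move#3: V04:+1/#####/#####*
[#####/#####] end (terminal -1, H#4); searched ##.#./...#. to 11
suppose V passes — search the same position with H to move:
pass> [##.#./...#.] H move#1: H10:-1/##.#./##.#.*, H11:-1/##.#./.###.
pass> [##.#./##.#.] V move#2: V02:+1/####./####.*, V04:+1/##.##/##.##
pass> [####./####.] end (terminal -1, H#3); searched ##.#./...#. to 11
for V: play +1, pass +1

zugzwang(##.#./...#., V) = False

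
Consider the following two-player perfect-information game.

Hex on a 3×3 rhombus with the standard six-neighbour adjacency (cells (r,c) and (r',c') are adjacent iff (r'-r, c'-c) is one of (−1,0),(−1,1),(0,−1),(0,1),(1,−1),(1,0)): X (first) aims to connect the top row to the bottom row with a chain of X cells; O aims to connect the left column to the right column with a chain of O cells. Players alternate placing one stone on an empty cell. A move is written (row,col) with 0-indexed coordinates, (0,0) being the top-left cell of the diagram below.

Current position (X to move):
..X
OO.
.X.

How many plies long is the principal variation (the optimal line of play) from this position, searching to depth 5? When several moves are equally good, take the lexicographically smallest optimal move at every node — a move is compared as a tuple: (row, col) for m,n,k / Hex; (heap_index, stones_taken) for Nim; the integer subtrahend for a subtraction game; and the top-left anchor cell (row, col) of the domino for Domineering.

PV length from [..X/OO./.X.]: 1 ply

p1 X@[..X/OO./.X.]: (0,0)[X.X/OO./.X.]-1 (0,1)[.XX/OO./.X.]-1 (1,2)[..X/OOX/.X.]+1* (2,0)[..X/OO./XX.]-1 (2,2)[..X/OO./.XX]-1
p2 O@[..X/OOX/.X.] terminal -1; root [..X/OO./.X.] d5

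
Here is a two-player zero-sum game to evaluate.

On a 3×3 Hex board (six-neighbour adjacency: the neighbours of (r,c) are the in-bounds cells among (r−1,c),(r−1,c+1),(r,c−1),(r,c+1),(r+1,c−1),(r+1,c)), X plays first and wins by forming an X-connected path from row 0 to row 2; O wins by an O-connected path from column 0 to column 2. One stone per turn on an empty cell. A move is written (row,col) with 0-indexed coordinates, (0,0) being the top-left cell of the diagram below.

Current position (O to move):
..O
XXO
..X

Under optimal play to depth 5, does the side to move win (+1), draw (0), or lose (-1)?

value(..O/XXO/..X, O) = -1

ply 1, O at ..O/XXO/..X | (0,0)=-1→O.O/XXO/..X*; (0,1)=-1→.OO/XXO/..X; (2,0)=-1→..O/XXO/O.X; (2,1)=-1→..O/XXO/.OX
ply 2, X at O.O/XXO/..X | (0,1)=+1→OXO/XXO/..X*; (2,0)=-1→O.O/XXO/X.X; (2,1)=-1→O.O/XXO/.XX
ply 3, O at OXO/XXO/..X | (2,0)=-1→OXO/XXO/O.X*; (2,1)=-1→OXO/XXO/.OX
ply 4, X at OXO/XXO/O.X | (2,1)=+1→OXO/XXO/OXX*
ply 5: OXO/XXO/OXX is terminal -1 (O); from ..O/XXO/..X depth 5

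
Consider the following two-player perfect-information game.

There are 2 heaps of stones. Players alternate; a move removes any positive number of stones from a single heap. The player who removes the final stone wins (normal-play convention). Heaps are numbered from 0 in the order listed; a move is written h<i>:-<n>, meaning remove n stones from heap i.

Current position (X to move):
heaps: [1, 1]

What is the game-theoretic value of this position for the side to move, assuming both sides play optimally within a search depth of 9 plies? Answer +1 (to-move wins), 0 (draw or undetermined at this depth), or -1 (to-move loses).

value((1,1), X) = -1

[(1,1)] X move#1: h0:-1:-1/(0,1)*, h1:-1:-1/(1,0)
[(0,1)] O move#2: h1:-1:+1/(0,0)*
[(0,0)] end (terminal -1, X#3); searched (1,1) to 9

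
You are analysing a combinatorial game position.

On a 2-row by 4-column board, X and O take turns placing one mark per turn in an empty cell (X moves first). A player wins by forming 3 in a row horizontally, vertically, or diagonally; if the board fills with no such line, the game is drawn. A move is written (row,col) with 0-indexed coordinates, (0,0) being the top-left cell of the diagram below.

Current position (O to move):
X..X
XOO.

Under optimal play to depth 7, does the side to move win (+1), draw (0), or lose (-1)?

value(X..X/XOO., O) = +1

p1 O@[X..X/XOO.]: (0,1)[XO.X/XOO.]+0 (0,2)[X.OX/XOO.]+0 (1,3)[X..X/XOOO]+1*
p2 X@[X..X/XOOO] terminal -1; root [X..X/XOO.] d7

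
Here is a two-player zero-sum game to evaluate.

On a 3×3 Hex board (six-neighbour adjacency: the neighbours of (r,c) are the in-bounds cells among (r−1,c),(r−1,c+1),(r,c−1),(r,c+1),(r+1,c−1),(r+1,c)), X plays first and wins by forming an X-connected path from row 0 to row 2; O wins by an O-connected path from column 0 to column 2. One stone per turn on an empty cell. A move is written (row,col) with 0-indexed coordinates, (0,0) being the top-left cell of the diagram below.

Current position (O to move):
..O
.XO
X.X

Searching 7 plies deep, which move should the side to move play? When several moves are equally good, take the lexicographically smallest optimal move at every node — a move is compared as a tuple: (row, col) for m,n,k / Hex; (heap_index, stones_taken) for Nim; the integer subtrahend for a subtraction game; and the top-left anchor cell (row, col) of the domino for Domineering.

O's best at [..O/.XO/X.X]: (0,1)

p1 O@[..O/.XO/X.X]: (0,0)[O.O/.XO/X.X]-1 (0,1)[.OO/.XO/X.X]+1* (1,0)[..O/OXO/X.X]-1 (2,1)[..O/.XO/XOX]-1
p2 X@[.OO/.XO/X.X]: (0,0)[XOO/.XO/X.X]-1* (1,0)[.OO/XXO/X.X]-1 (2,1)[.OO/.XO/XXX]-1
p3 O@[XOO/.XO/X.X]: (1,0)[XOO/OXO/X.X]+1* (2,1)[XOO/.XO/XOX]-1
p4 X@[XOO/OXO/X.X] terminal -1; root [..O/.XO/X.X] d7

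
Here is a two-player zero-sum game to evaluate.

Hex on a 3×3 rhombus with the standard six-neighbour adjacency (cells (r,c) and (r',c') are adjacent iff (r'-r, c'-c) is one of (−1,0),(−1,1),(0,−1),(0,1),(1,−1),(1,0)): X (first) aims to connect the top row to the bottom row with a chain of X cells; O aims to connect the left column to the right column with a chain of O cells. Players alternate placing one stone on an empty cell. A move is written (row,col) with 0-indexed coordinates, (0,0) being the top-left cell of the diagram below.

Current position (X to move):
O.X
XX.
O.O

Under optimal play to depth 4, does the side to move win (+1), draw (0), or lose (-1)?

value(O.X/XX./O.O, X) = +1

ply 1, X at O.X/XX./O.O | (0,1)=-1→OXX/XX./O.O; (1,2)=-1→O.X/XXX/O.O; (2,1)=+1→O.X/XX./OXO*
ply 2: O.X/XX./OXO is terminal -1 (O); from O.X/XX./O.O depth 4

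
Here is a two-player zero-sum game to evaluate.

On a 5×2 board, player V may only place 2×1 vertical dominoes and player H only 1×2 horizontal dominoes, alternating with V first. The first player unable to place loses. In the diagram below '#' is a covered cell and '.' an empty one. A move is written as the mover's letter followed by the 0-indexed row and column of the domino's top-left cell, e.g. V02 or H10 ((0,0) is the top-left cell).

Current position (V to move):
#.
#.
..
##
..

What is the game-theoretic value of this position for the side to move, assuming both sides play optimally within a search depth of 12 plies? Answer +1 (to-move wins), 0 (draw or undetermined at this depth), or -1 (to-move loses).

value(#./#./../##/.., V) = -1

[#./#./../##/..] V move#1: V01:-1/##/##/../##/..*, V11:-1/#./##/.#/##/..
[##/##/../##/..] H move#2: H20:+1/##/##/##/##/..*, H40:+1/##/##/../##/##
[##/##/##/##/..] end (terminal -1, V#3); searched #./#./../##/.. to 12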